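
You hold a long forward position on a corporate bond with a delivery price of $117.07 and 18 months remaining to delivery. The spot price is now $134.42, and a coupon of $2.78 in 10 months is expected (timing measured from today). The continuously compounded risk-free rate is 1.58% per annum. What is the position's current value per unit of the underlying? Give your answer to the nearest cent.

$17.35

PV(remaining coupons) I = 2.78·e^(−0.0158·10/12) = 2.7436
Current forward F = (S − I)·e^(rT) = (134.42 − 2.7436)·e^(0.0158·18/12) = 131.6764 × 1.023983 = 134.8344
Value (long) = (F − K)·e^(−rT) = (134.8344 − 117.07) × 0.976579 = 17.3483
Value = $17.35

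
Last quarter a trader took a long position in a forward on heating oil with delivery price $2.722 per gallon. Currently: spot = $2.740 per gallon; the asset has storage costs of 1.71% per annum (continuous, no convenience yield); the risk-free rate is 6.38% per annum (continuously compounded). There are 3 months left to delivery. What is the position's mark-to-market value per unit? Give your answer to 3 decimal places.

$0.073 per gallon

Current fair forward for the remaining 3 months: F = S·e^((r + u)·T), (r + u) = 0.0638 + 0.0171 = 0.0809
F = 2.740 · e^(0.0809 × 3/12) = 2.740 × 1.020431 = 2.7960
Value of long forward = (F − K)·e^(−rT) = (2.7960 − 2.722) · e^(−0.0638·3/12)
= 0.0740 × 0.984177 = 0.073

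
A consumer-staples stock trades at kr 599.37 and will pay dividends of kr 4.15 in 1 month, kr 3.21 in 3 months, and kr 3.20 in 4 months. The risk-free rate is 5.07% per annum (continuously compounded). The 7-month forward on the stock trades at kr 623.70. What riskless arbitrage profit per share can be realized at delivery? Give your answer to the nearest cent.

kr 17.10 per share

PV(dividends) I = 4.15·e^(−0.0507·1/12) + 3.21·e^(−0.0507·3/12) + 3.20·e^(−0.0507·4/12) = 10.4484
Fair forward F* = (S − I)·e^(rT) = (599.37 − 10.4484)·e^0.029575 = 588.9216 × 1.030017 = 606.5993
Market kr 623.70 > fair 606.5993: forward overpriced → cash-and-carry (borrow at r, buy the stock and collect the dividends, short the forward).
Profit at T = |F_mkt − F*| = |623.70 − 606.5993| = kr 17.10 per share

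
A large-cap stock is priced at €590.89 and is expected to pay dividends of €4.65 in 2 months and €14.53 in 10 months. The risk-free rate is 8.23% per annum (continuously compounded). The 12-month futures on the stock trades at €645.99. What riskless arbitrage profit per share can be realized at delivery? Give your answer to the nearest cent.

€24.12 per share

PV(dividends) I = 4.65·e^(−0.0823·2/12) + 14.53·e^(−0.0823·10/12) = 18.1535
Fair futures F* = (S − I)·e^(rT) = (590.89 − 18.1535)·e^0.082300 = 572.7365 × 1.085781 = 621.8664
Market €645.99 > fair 621.8664: forward overpriced → cash-and-carry (borrow at r, buy the stock and collect the dividends, short the forward).
Profit at T = |F_mkt − F*| = |645.99 − 621.8664| = €24.12 per share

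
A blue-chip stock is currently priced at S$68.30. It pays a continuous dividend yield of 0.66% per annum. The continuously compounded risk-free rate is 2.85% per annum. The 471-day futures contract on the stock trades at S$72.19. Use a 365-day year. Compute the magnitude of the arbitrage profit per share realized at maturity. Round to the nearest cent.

Fair futures: F* = S·e^(carry·T), with carry = (r − q) = 0.0285 − 0.0066 = 0.0219
F* = 68.30 · e^(0.0219 × 471/365) = 68.30 · e^0.028260 = 68.30 × 1.028663 = S$70.2577
Market S$72.19 > fair S$70.2577: forward overpriced → cash-and-carry (buy spot, short the forward).
At maturity, profit = |F_mkt − F*| = |72.19 − 70.2577| = S$1.93 per share

S$1.93 per share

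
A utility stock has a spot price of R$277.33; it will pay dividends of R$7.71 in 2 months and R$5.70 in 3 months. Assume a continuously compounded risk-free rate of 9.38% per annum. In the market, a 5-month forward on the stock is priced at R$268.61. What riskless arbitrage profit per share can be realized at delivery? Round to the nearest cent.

R$6.09 per share

PV(dividends) I = 7.71·e^(−0.0938·2/12) + 5.70·e^(−0.0938·3/12) = 13.1583
Fair forward F* = (S − I)·e^(rT) = (277.33 − 13.1583)·e^0.039083 = 264.1717 × 1.039857 = 274.7008
Market R$268.61 < fair 274.7008: forward underpriced → reverse cash-and-carry (short the stock, invest proceeds at r, pay the dividends, go long the forward).
Profit at T = |F_mkt − F*| = |268.61 − 274.7008| = R$6.09 per share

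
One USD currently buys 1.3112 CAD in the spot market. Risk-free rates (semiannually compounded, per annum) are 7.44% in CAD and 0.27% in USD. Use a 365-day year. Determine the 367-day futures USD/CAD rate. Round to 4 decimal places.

By covered interest parity, F = S · (1+r_CAD/2)^(2T) / (1+r_USD/2)^(2T)
= 1.3112 × 1.076215 / 1.002717 = 1.3112 × 1.073299
F = 1.4073 CAD per USD

1.4073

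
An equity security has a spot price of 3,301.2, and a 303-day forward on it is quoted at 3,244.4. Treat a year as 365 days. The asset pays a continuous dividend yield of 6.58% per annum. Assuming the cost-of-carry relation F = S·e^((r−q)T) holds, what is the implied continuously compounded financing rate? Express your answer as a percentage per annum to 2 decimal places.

From F = S·e^((r−q)T): (r − q) = ln(F/S)/T
ln(3244.4/3301.2) = ln(0.982794) = -0.017356
(r − q) = -0.017356 / (303/365) = -0.020907
r = ln(F/S)/T + q = -0.020907 + 0.0658 = 0.044893
r = 4.49%

4.49%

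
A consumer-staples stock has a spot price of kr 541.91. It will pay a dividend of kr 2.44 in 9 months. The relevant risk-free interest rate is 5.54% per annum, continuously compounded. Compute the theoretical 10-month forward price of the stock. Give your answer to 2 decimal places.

PV(dividends) I = 2.44·e^(−0.0554·9/12)
I = 2.3407
F = (S − I)·e^(rT) = (541.91 − 2.3407) · e^(0.0554·10/12)
= 539.5693 · e^0.046167 = 539.5693 × 1.047249 = kr 565.06

kr 565.06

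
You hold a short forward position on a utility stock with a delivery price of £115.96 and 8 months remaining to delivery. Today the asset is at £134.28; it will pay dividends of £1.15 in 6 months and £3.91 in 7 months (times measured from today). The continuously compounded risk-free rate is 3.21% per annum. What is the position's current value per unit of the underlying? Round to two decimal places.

PV(remaining dividends) I = 1.15·e^(−0.0321·6/12) + 3.91·e^(−0.0321·7/12) = 4.9692
Current forward F = (S − I)·e^(rT) = (134.28 − 4.9692)·e^(0.0321·8/12) = 129.3108 × 1.021631 = 132.1079
Value (long) = (F − K)·e^(−rT) = (132.1079 − 115.96) × 0.978827 = 15.8060
Short position value = −(long value) = -£15.81

-£15.81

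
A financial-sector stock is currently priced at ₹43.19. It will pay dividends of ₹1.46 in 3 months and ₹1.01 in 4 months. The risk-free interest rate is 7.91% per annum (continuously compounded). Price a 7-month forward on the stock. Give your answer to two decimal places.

PV(dividends) I = 1.46·e^(−0.0791·3/12) + 1.01·e^(−0.0791·4/12)
I = 1.4314 + 0.9837 = 2.4151
F = (S − I)·e^(rT) = (43.19 − 2.4151) · e^(0.0791·7/12)
= 40.7749 · e^0.046142 = 40.7749 × 1.047223 = ₹42.70

₹42.70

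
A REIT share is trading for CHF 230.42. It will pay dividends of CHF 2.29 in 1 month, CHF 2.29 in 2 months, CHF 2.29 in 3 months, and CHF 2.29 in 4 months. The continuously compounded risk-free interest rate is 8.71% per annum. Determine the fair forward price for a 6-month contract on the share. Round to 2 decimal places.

PV(dividends) I = 2.29·e^(−0.0871·1/12) + 2.29·e^(−0.0871·2/12) + 2.29·e^(−0.0871·3/12) + 2.29·e^(−0.0871·4/12)
I = 2.2734 + 2.2570 + 2.2407 + 2.2245 = 8.9956
F = (S − I)·e^(rT) = (230.42 − 8.9956) · e^(0.0871·6/12)
= 221.4244 · e^0.043550 = 221.4244 × 1.044512 = CHF 231.28

CHF 231.28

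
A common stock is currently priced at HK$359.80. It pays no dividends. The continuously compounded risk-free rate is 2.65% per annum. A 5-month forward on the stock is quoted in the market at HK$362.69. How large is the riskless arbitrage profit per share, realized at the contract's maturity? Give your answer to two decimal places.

Fair forward: F* = S·e^(carry·T), with carry = r = 0.0265
F* = 359.80 · e^(0.0265 × 5/12) = 359.80 · e^0.011042 = 359.80 × 1.011103 = HK$363.7949
Market HK$362.69 < fair HK$363.7949: forward underpriced → reverse cash-and-carry (short spot, go long the forward).
At maturity, profit = |F_mkt − F*| = |362.69 − 363.7949| = HK$1.10 per share

HK$1.10 per share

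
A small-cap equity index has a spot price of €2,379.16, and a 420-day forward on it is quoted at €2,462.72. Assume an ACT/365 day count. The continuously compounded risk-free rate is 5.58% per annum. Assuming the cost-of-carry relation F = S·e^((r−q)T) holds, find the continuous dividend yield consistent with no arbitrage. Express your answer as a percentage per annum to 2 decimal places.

2.58%

From F = S·e^((r−q)T): (r − q) = ln(F/S)/T
ln(2462.72/2379.16) = ln(1.035122) = 0.034519
(r − q) = 0.034519 / (420/365) = 0.029999
q = r − ln(F/S)/T = 0.0558 − 0.029999 = 0.025801
q = 2.58%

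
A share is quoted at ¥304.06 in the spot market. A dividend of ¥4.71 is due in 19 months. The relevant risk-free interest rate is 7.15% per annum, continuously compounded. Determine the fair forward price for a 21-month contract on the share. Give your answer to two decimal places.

¥339.82

PV(dividends) I = 4.71·e^(−0.0715·19/12)
I = 4.2059
F = (S − I)·e^(rT) = (304.06 − 4.2059) · e^(0.0715·21/12)
= 299.8541 · e^0.125125 = 299.8541 × 1.133290 = ¥339.82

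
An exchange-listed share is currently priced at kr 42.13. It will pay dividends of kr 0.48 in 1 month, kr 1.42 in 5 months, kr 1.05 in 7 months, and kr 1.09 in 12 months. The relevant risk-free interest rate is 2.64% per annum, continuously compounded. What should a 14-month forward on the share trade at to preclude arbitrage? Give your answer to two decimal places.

PV(dividends) I = 0.48·e^(−0.0264·1/12) + 1.42·e^(−0.0264·5/12) + 1.05·e^(−0.0264·7/12) + 1.09·e^(−0.0264·12/12)
I = 0.4789 + 1.4045 + 1.0340 + 1.0616 = 3.9790
F = (S − I)·e^(rT) = (42.13 − 3.9790) · e^(0.0264·14/12)
= 38.1510 · e^0.030800 = 38.1510 × 1.031279 = kr 39.34

kr 39.34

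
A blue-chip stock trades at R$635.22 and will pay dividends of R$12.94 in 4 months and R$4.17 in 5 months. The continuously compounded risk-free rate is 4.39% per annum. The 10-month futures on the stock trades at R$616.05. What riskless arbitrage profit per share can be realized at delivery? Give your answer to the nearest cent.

R$25.36 per share

PV(dividends) I = 12.94·e^(−0.0439·4/12) + 4.17·e^(−0.0439·5/12) = 16.8464
Fair futures F* = (S − I)·e^(rT) = (635.22 − 16.8464)·e^0.036583 = 618.3736 × 1.037260 = 641.4142
Market R$616.05 < fair 641.4142: forward underpriced → reverse cash-and-carry (short the stock, invest proceeds at r, pay the dividends, go long the forward).
Profit at T = |F_mkt − F*| = |616.05 − 641.4142| = R$25.36 per share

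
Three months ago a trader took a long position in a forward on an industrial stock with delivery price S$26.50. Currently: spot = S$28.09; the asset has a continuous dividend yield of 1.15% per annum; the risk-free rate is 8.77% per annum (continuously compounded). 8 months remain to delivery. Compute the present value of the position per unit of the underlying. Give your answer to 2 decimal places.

Current fair forward for the remaining 8 months: F = S·e^((r − q)·T), (r − q) = 0.0877 − 0.0115 = 0.0762
F = 28.09 · e^(0.0762 × 8/12) = 28.09 × 1.052112 = 29.5538
Value of long forward = (F − K)·e^(−rT) = (29.5538 − 26.50) · e^(−0.0877·8/12)
= 3.0538 × 0.943210 = 2.88

S$2.88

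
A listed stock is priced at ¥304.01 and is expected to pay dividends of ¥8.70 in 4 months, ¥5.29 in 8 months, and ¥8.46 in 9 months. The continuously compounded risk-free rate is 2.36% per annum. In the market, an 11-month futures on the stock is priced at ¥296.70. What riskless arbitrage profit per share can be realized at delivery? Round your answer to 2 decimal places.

PV(dividends) I = 8.70·e^(−0.0236·4/12) + 5.29·e^(−0.0236·8/12) + 8.46·e^(−0.0236·9/12) = 22.1508
Fair futures F* = (S − I)·e^(rT) = (304.01 − 22.1508)·e^0.021633 = 281.8592 × 1.021869 = 288.0232
Market ¥296.70 > fair 288.0232: forward overpriced → cash-and-carry (borrow at r, buy the stock and collect the dividends, short the forward).
Profit at T = |F_mkt − F*| = |296.70 − 288.0232| = ¥8.68 per share

¥8.68 per share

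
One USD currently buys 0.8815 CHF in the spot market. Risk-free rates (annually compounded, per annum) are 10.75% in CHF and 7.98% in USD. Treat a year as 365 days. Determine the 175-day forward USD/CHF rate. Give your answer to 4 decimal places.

By covered interest parity, F = S · (1+r_CHF)^T / (1+r_USD)^T
= 0.8815 × 1.050173 / 1.037496 = 0.8815 × 1.012219
F = 0.8923 CHF per USD

0.8923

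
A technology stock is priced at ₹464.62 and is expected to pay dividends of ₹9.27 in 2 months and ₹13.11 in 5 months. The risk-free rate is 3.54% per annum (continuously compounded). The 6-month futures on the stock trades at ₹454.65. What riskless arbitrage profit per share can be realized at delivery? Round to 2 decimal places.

PV(dividends) I = 9.27·e^(−0.0354·2/12) + 13.11·e^(−0.0354·5/12) = 22.1335
Fair futures F* = (S − I)·e^(rT) = (464.62 − 22.1335)·e^0.017700 = 442.4865 × 1.017858 = 450.3884
Market ₹454.65 > fair 450.3884: forward overpriced → cash-and-carry (borrow at r, buy the stock and collect the dividends, short the forward).
Profit at T = |F_mkt − F*| = |454.65 − 450.3884| = ₹4.26 per share

₹4.26 per share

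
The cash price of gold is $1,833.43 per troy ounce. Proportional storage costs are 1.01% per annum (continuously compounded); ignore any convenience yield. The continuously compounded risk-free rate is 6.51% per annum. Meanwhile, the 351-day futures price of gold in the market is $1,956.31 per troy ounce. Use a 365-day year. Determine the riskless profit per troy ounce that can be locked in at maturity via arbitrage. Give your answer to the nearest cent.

Fair futures: F* = S·e^(carry·T), with carry = (r + u) = 0.0651 + 0.0101 = 0.0752
F* = 1833.43 · e^(0.0752 × 351/365) = 1833.43 · e^0.07231562 = 1833.43 × 1.07499458 = $1970.9273
Market $1956.31 < fair $1970.9273: forward underpriced → reverse cash-and-carry (short spot, go long the forward).
At maturity, profit = |F_mkt − F*| = |1956.31 − 1970.9273| = $14.62 per troy ounce

$14.62 per troy ounce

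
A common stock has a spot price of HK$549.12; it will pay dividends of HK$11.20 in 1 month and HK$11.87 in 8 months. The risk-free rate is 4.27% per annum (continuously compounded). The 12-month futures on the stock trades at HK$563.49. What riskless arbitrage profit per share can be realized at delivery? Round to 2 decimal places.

PV(dividends) I = 11.20·e^(−0.0427·1/12) + 11.87·e^(−0.0427·8/12) = 22.6971
Fair futures F* = (S − I)·e^(rT) = (549.12 − 22.6971)·e^0.042700 = 526.4229 × 1.043625 = 549.3881
Market HK$563.49 > fair 549.3881: forward overpriced → cash-and-carry (borrow at r, buy the stock and collect the dividends, short the forward).
Profit at T = |F_mkt − F*| = |563.49 − 549.3881| = HK$14.10 per share

HK$14.10 per share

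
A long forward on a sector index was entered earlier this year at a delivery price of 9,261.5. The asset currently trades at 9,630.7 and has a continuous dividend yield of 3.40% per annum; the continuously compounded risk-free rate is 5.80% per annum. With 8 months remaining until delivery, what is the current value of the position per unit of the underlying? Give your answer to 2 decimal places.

504.64

Current fair forward for the remaining 8 months: F = S·e^((r − q)·T), (r − q) = 0.0580 − 0.0340 = 0.0240
F = 9630.7 · e^(0.0240 × 8/12) = 9630.7 × 1.01612869 = 9786.0306
Value of long forward = (F − K)·e^(−rT) = (9786.0306 − 9261.5) · e^(−0.0580·8/12)
= 524.5306 × 0.96207135 = 504.64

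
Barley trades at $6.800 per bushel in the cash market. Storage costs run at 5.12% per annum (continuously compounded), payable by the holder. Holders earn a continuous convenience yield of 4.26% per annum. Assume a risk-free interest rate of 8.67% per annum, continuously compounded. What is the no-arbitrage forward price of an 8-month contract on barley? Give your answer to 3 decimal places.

Net carry = r + u − y = 0.0867 + 0.0512 − 0.0426 = 0.0953
F = S·e^((r+u−y)T) = 6.800 · e^(0.0953 × 8/12) = 6.800 · e^0.063533
= 6.800 × 1.065595 = $7.246 per bushel

$7.246 per bushel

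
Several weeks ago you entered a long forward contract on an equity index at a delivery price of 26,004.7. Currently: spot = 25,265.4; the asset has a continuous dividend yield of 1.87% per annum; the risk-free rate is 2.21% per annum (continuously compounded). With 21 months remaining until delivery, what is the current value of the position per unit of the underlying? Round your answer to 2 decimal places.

-566.20

Current fair forward for the remaining 21 months: F = S·e^((r − q)·T), (r − q) = 0.0221 − 0.0187 = 0.0034
F = 25265.4 · e^(0.0034 × 21/12) = 25265.4 × 1.00596774 = 25416.1773
Value of long forward = (F − K)·e^(−rT) = (25416.1773 − 26004.7) · e^(−0.0221·21/12)
= -588.5227 × 0.96206333 = -566.20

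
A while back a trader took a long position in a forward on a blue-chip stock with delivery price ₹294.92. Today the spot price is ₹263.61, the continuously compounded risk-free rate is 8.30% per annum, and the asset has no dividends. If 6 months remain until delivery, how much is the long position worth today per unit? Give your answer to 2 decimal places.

Current fair forward for the remaining 6 months: F = S·e^(r·T), r = 0.0830
F = 263.61 · e^(0.0830 × 6/12) = 263.61 × 1.042373 = 274.7799
Value of long forward = (F − K)·e^(−rT) = (274.7799 − 294.92) · e^(−0.0830·6/12)
= -20.1401 × 0.959349 = -19.32

-₹19.32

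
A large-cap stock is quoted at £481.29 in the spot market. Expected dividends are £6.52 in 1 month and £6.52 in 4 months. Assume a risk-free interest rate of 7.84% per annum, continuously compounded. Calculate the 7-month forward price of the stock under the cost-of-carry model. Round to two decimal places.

£490.38

PV(dividends) I = 6.52·e^(−0.0784·1/12) + 6.52·e^(−0.0784·4/12)
I = 6.4775 + 6.3518 = 12.8293
F = (S − I)·e^(rT) = (481.29 − 12.8293) · e^(0.0784·7/12)
= 468.4607 · e^0.045733 = 468.4607 × 1.046795 = £490.38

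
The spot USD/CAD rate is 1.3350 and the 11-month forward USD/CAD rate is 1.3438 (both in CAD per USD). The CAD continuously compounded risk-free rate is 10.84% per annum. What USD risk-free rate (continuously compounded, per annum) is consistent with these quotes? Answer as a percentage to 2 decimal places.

F = S·e^((r_CAD − r_USD)T) ⇒ r_USD = r_CAD − ln(F/S)/T
ln(1.3438/1.3350) = 0.006570; /(11/12) = 0.007167
r_USD = 0.1084 − 0.007167 = 0.101233
r_USD = 10.12%

10.12%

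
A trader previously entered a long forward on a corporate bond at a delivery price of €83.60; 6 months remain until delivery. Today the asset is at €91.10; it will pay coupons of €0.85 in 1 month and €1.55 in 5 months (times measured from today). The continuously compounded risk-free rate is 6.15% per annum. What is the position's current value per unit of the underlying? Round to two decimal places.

PV(remaining coupons) I = 0.85·e^(−0.0615·1/12) + 1.55·e^(−0.0615·5/12) = 2.3564
Current forward F = (S − I)·e^(rT) = (91.10 − 2.3564)·e^(0.0615·6/12) = 88.7436 × 1.031228 = 91.5149
Value (long) = (F − K)·e^(−rT) = (91.5149 − 83.60) × 0.969718 = 7.6752
Value = €7.68

€7.68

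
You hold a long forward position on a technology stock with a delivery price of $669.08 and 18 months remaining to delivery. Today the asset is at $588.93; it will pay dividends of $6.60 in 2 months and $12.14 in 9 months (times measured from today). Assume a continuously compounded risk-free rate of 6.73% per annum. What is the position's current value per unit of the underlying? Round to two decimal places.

-$33.97

PV(remaining dividends) I = 6.60·e^(−0.0673·2/12) + 12.14·e^(−0.0673·9/12) = 18.0688
Current forward F = (S − I)·e^(rT) = (588.93 − 18.0688)·e^(0.0673·18/12) = 570.8612 × 1.106221 = 631.4986
Value (long) = (F − K)·e^(−rT) = (631.4986 − 669.08) × 0.903978 = -33.9728
Value = -$33.97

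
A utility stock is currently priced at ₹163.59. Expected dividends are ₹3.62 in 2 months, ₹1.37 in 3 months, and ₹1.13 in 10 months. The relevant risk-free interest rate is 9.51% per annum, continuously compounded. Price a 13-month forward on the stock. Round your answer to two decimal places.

₹174.75

PV(dividends) I = 3.62·e^(−0.0951·2/12) + 1.37·e^(−0.0951·3/12) + 1.13·e^(−0.0951·10/12)
I = 3.5631 + 1.3378 + 1.0439 = 5.9448
F = (S − I)·e^(rT) = (163.59 − 5.9448) · e^(0.0951·13/12)
= 157.6452 · e^0.103025 = 157.6452 × 1.108519 = ₹174.75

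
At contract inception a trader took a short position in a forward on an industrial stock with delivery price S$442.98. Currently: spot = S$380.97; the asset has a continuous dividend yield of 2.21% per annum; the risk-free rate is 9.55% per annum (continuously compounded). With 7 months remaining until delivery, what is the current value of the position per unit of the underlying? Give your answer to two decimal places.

Current fair forward for the remaining 7 months: F = S·e^((r − q)·T), (r − q) = 0.0955 − 0.0221 = 0.0734
F = 380.97 · e^(0.0734 × 7/12) = 380.97 × 1.043747 = 397.6363
Value of long forward = (F − K)·e^(−rT) = (397.6363 − 442.98) · e^(−0.0955·7/12)
= -45.3437 × 0.945815 = -42.89
Short position value = −(long value) = S$42.89

S$42.89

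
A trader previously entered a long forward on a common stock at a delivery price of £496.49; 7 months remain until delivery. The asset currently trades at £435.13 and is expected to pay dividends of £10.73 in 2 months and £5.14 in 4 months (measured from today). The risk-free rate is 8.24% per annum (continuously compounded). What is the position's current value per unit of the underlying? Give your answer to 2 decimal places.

PV(remaining dividends) I = 10.73·e^(−0.0824·2/12) + 5.14·e^(−0.0824·4/12) = 15.5844
Current forward F = (S − I)·e^(rT) = (435.13 − 15.5844)·e^(0.0824·7/12) = 419.5456 × 1.049241 = 440.2044
Value (long) = (F − K)·e^(−rT) = (440.2044 − 496.49) × 0.953070 = -53.6441
Value = -£53.64

-£53.64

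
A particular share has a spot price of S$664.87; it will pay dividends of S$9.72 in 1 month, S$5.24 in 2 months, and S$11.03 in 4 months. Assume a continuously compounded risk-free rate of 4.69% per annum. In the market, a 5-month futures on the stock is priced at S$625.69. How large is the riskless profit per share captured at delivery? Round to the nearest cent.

PV(dividends) I = 9.72·e^(−0.0469·1/12) + 5.24·e^(−0.0469·2/12) + 11.03·e^(−0.0469·4/12) = 25.7402
Fair futures F* = (S − I)·e^(rT) = (664.87 − 25.7402)·e^0.019542 = 639.1298 × 1.019734 = 651.7424
Market S$625.69 < fair 651.7424: forward underpriced → reverse cash-and-carry (short the stock, invest proceeds at r, pay the dividends, go long the forward).
Profit at T = |F_mkt − F*| = |625.69 − 651.7424| = S$26.05 per share

S$26.05 per share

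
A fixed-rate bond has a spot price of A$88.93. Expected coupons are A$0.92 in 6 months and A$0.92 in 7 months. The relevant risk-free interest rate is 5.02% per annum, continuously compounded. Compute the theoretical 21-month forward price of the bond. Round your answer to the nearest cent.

A$95.14

PV(coupons) I = 0.92·e^(−0.0502·6/12) + 0.92·e^(−0.0502·7/12)
I = 0.8972 + 0.8934 = 1.7906
F = (S − I)·e^(rT) = (88.93 − 1.7906) · e^(0.0502·21/12)
= 87.1394 · e^0.087850 = 87.1394 × 1.091824 = A$95.14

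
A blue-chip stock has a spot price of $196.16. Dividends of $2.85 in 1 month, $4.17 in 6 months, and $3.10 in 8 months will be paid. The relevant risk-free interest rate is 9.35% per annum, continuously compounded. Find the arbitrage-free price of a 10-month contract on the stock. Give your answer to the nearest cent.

$201.55

PV(dividends) I = 2.85·e^(−0.0935·1/12) + 4.17·e^(−0.0935·6/12) + 3.10·e^(−0.0935·8/12)
I = 2.8279 + 3.9795 + 2.9127 = 9.7201
F = (S − I)·e^(rT) = (196.16 − 9.7201) · e^(0.0935·10/12)
= 186.4399 · e^0.077917 = 186.4399 × 1.081033 = $201.55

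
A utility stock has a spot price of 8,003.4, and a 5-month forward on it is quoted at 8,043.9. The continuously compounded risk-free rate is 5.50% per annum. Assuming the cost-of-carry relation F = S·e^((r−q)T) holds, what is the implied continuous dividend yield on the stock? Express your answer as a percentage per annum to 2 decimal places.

From F = S·e^((r−q)T): (r − q) = ln(F/S)/T
ln(8043.9/8003.4) = ln(1.005060) = 0.005047
(r − q) = 0.005047 / (5/12) = 0.012113
q = r − ln(F/S)/T = 0.0550 − 0.012113 = 0.042887
q = 4.29%

4.29%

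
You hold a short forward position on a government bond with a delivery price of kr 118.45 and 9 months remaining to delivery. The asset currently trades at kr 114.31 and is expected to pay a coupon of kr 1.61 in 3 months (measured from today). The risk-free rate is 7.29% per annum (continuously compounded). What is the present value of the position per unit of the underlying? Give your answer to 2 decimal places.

PV(remaining coupons) I = 1.61·e^(−0.0729·3/12) = 1.5809
Current forward F = (S − I)·e^(rT) = (114.31 − 1.5809)·e^(0.0729·9/12) = 112.7291 × 1.056197 = 119.0641
Value (long) = (F − K)·e^(−rT) = (119.0641 − 118.45) × 0.946793 = 0.5814
Short position value = −(long value) = -kr 0.58

-kr 0.58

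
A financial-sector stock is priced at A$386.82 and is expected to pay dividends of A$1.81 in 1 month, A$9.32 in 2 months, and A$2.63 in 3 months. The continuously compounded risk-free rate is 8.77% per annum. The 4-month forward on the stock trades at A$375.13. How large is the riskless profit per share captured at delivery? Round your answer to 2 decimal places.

A$9.21 per share

PV(dividends) I = 1.81·e^(−0.0877·1/12) + 9.32·e^(−0.0877·2/12) + 2.63·e^(−0.0877·3/12) = 13.5545
Fair forward F* = (S − I)·e^(rT) = (386.82 − 13.5545)·e^0.029233 = 373.2655 × 1.029664 = 384.3380
Market A$375.13 < fair 384.3380: forward underpriced → reverse cash-and-carry (short the stock, invest proceeds at r, pay the dividends, go long the forward).
Profit at T = |F_mkt − F*| = |375.13 − 384.3380| = A$9.21 per share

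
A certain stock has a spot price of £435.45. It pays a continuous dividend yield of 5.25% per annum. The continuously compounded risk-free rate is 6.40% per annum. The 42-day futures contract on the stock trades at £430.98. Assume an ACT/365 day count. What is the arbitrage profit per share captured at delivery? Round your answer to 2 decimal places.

Fair futures: F* = S·e^(carry·T), with carry = (r − q) = 0.0640 − 0.0525 = 0.0115
F* = 435.45 · e^(0.0115 × 42/365) = 435.45 · e^0.001323 = 435.45 × 1.001324 = £436.0265
Market £430.98 < fair £436.0265: forward underpriced → reverse cash-and-carry (short spot, go long the forward).
At maturity, profit = |F_mkt − F*| = |430.98 − 436.0265| = £5.05 per share

£5.05 per share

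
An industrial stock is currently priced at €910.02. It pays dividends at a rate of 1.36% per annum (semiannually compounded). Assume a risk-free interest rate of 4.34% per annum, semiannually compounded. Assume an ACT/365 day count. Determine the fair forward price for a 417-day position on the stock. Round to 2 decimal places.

F = S · (1+r/2)^(2T) / (1+q/2)^(2T)
= 910.02 × 1.050276 / 1.015605 = 910.02 × 1.034138
F = €941.09

€941.09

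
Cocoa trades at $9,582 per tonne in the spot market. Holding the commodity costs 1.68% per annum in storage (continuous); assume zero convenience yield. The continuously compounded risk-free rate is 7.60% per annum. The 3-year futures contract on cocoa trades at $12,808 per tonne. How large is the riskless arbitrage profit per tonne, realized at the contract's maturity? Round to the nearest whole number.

Fair futures: F* = S·e^(carry·T), with carry = (r + u) = 0.0760 + 0.0168 = 0.0928
F* = 9582 · e^(0.0928 × 3) = 9582 · e^0.278400 = 9582 × 1.321014 = $12657.9561
Market $12808 > fair $12657.9561: forward overpriced → cash-and-carry (buy spot, short the forward).
At maturity, profit = |F_mkt − F*| = |12808 − 12657.9561| = $150 per tonne

$150 per tonne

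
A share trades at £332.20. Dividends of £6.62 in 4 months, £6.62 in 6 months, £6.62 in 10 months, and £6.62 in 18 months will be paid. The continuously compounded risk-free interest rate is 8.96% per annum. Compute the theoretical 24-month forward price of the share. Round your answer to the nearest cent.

£367.87

PV(dividends) I = 6.62·e^(−0.0896·4/12) + 6.62·e^(−0.0896·6/12) + 6.62·e^(−0.0896·10/12) + 6.62·e^(−0.0896·18/12)
I = 6.4252 + 6.3300 + 6.1437 + 5.7875 = 24.6864
F = (S − I)·e^(rT) = (332.20 − 24.6864) · e^(0.0896·24/12)
= 307.5136 · e^0.179200 = 307.5136 × 1.196260 = £367.87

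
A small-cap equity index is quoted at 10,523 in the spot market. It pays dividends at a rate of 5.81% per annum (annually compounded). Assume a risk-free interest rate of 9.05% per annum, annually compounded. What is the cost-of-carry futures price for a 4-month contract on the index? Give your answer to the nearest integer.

F = S · (1+r)^T / (1+q)^T
= 10523 × 1.029300 / 1.019003 = 10523 × 1.010105
F = 10,629

10,629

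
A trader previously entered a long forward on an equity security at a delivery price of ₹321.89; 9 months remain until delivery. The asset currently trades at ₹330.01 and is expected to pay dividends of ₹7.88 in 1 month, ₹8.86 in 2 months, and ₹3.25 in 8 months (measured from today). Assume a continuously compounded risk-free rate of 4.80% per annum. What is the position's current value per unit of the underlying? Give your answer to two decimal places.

-₹0.28

PV(remaining dividends) I = 7.88·e^(−0.0480·1/12) + 8.86·e^(−0.0480·2/12) + 3.25·e^(−0.0480·8/12) = 19.7856
Current forward F = (S − I)·e^(rT) = (330.01 − 19.7856)·e^(0.0480·9/12) = 310.2244 × 1.036656 = 321.5960
Value (long) = (F − K)·e^(−rT) = (321.5960 − 321.89) × 0.964640 = -0.2836
Value = -₹0.28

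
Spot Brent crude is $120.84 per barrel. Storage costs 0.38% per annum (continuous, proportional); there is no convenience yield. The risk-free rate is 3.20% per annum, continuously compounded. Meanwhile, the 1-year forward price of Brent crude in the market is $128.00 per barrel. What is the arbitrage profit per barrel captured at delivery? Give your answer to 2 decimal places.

$2.76 per barrel

Fair forward: F* = S·e^(carry·T), with carry = (r + u) = 0.0320 + 0.0038 = 0.0358
F* = 120.84 · e^(0.0358 × 1) = 120.84 · e^0.035800 = 120.84 × 1.036449 = $125.2445
Market $128.00 > fair $125.2445: forward overpriced → cash-and-carry (buy spot, short the forward).
At maturity, profit = |F_mkt − F*| = |128.00 − 125.2445| = $2.76 per barrel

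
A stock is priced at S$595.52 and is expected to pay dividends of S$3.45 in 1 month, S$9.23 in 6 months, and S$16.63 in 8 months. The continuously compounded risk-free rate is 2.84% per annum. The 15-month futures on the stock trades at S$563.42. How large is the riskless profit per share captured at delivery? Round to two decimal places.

S$23.72 per share

PV(dividends) I = 3.45·e^(−0.0284·1/12) + 9.23·e^(−0.0284·6/12) + 16.63·e^(−0.0284·8/12) = 28.8598
Fair futures F* = (S − I)·e^(rT) = (595.52 − 28.8598)·e^0.035500 = 566.6602 × 1.036138 = 587.1382
Market S$563.42 < fair 587.1382: forward underpriced → reverse cash-and-carry (short the stock, invest proceeds at r, pay the dividends, go long the forward).
Profit at T = |F_mkt − F*| = |563.42 − 587.1382| = S$23.72 per share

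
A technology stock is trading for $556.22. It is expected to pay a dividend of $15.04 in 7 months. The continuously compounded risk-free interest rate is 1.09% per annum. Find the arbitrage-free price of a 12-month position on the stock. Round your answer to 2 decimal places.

PV(dividends) I = 15.04·e^(−0.0109·7/12)
I = 14.9447
F = (S − I)·e^(rT) = (556.22 − 14.9447) · e^(0.0109·12/12)
= 541.2753 · e^0.010900 = 541.2753 × 1.010960 = $547.21

$547.21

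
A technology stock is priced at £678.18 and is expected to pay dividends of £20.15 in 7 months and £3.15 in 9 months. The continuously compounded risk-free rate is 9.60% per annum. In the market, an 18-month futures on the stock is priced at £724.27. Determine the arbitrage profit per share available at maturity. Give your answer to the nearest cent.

PV(dividends) I = 20.15·e^(−0.0960·7/12) + 3.15·e^(−0.0960·9/12) = 21.9838
Fair futures F* = (S − I)·e^(rT) = (678.18 − 21.9838)·e^0.144000 = 656.1962 × 1.154884 = 757.8305
Market £724.27 < fair 757.8305: forward underpriced → reverse cash-and-carry (short the stock, invest proceeds at r, pay the dividends, go long the forward).
Profit at T = |F_mkt − F*| = |724.27 − 757.8305| = £33.56 per share

£33.56 per share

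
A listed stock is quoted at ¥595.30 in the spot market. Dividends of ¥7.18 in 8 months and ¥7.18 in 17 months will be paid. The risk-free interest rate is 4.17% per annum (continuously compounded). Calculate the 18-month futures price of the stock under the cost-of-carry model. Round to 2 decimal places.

PV(dividends) I = 7.18·e^(−0.0417·8/12) + 7.18·e^(−0.0417·17/12)
I = 6.9831 + 6.7681 = 13.7512
F = (S − I)·e^(rT) = (595.30 − 13.7512) · e^(0.0417·18/12)
= 581.5488 · e^0.062550 = 581.5488 × 1.064548 = ¥619.09

¥619.09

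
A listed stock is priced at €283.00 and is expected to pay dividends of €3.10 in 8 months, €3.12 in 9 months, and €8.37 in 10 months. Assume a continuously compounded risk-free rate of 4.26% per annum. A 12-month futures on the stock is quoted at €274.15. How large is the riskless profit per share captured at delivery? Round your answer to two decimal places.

PV(dividends) I = 3.10·e^(−0.0426·8/12) + 3.12·e^(−0.0426·9/12) + 8.37·e^(−0.0426·10/12) = 14.1132
Fair futures F* = (S − I)·e^(rT) = (283.00 − 14.1132)·e^0.042600 = 268.8868 × 1.043520 = 280.5888
Market €274.15 < fair 280.5888: forward underpriced → reverse cash-and-carry (short the stock, invest proceeds at r, pay the dividends, go long the forward).
Profit at T = |F_mkt − F*| = |274.15 − 280.5888| = €6.44 per share

€6.44 per share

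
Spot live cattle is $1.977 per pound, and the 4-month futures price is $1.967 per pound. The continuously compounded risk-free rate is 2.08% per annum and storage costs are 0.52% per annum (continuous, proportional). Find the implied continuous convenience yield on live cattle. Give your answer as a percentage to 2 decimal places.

4.12%

F = S·e^((r+u−y)T) ⇒ (r+u−y) = ln(F/S)/T
ln(1.967/1.977) = -0.005071; /T ⇒ -0.015213
y = r + u − ln(F/S)/T = 0.0208 + 0.0052 + 0.015213 = 0.041213
y = 4.12%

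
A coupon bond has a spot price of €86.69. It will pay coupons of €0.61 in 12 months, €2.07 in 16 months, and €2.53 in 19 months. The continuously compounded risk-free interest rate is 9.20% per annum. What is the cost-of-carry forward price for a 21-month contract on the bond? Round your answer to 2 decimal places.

€96.46

PV(coupons) I = 0.61·e^(−0.0920·12/12) + 2.07·e^(−0.0920·16/12) + 2.53·e^(−0.0920·19/12)
I = 0.5564 + 1.8310 + 2.1870 = 4.5744
F = (S − I)·e^(rT) = (86.69 − 4.5744) · e^(0.0920·21/12)
= 82.1156 · e^0.161000 = 82.1156 × 1.174685 = €96.46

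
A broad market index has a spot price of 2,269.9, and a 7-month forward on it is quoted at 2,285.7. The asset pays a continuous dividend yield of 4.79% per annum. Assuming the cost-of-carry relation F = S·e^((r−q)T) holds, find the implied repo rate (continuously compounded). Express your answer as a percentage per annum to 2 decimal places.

5.98%

From F = S·e^((r−q)T): (r − q) = ln(F/S)/T
ln(2285.7/2269.9) = ln(1.006961) = 0.006937
(r − q) = 0.006937 / (7/12) = 0.011892
r = ln(F/S)/T + q = 0.011892 + 0.0479 = 0.059792
r = 5.98%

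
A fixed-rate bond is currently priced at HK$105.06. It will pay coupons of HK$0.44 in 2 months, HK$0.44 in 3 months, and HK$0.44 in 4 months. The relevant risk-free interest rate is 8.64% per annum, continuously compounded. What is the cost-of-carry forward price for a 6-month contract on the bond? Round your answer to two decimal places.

PV(coupons) I = 0.44·e^(−0.0864·2/12) + 0.44·e^(−0.0864·3/12) + 0.44·e^(−0.0864·4/12)
I = 0.4337 + 0.4306 + 0.4275 = 1.2918
F = (S − I)·e^(rT) = (105.06 − 1.2918) · e^(0.0864·6/12)
= 103.7682 · e^0.043200 = 103.7682 × 1.044147 = HK$108.35

HK$108.35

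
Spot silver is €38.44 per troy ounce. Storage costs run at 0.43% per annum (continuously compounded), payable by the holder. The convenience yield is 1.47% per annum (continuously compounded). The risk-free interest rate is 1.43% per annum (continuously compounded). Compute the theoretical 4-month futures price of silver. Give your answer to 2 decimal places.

€38.49 per troy ounce

Net carry = r + u − y = 0.0143 + 0.0043 − 0.0147 = 0.0039
F = S·e^((r+u−y)T) = 38.44 · e^(0.0039 × 4/12) = 38.44 · e^0.001300
= 38.44 × 1.001301 = €38.49 per troy ounce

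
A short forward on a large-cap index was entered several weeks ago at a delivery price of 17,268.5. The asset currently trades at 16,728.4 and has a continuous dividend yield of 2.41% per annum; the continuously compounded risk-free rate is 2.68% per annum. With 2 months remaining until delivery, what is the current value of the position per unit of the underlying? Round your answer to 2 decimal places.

530.20

Current fair forward for the remaining 2 months: F = S·e^((r − q)·T), (r − q) = 0.0268 − 0.0241 = 0.0027
F = 16728.4 · e^(0.0027 × 2/12) = 16728.4 × 1.00045010 = 16735.9295
Value of long forward = (F − K)·e^(−rT) = (16735.9295 − 17268.5) · e^(−0.0268·2/12)
= -532.5705 × 0.99554329 = -530.20
Short position value = −(long value) = 530.20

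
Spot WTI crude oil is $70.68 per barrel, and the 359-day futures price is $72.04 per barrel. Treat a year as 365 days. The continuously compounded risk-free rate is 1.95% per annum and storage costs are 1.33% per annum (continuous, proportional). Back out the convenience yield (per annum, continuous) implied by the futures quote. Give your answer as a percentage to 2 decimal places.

F = S·e^((r+u−y)T) ⇒ (r+u−y) = ln(F/S)/T
ln(72.04/70.68) = 0.019059; /T ⇒ 0.019378
y = r + u − ln(F/S)/T = 0.0195 + 0.0133 − 0.019378 = 0.013422
y = 1.34%

1.34%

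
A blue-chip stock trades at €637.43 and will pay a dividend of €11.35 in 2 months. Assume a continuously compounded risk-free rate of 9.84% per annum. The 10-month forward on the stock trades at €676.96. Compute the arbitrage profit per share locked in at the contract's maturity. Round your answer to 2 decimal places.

PV(dividends) I = 11.35·e^(−0.0984·2/12) = 11.1654
Fair forward F* = (S − I)·e^(rT) = (637.43 − 11.1654)·e^0.082000 = 626.2646 × 1.085456 = 679.7827
Market €676.96 < fair 679.7827: forward underpriced → reverse cash-and-carry (short the stock, invest proceeds at r, pay the dividends, go long the forward).
Profit at T = |F_mkt − F*| = |676.96 − 679.7827| = €2.82 per share

€2.82 per share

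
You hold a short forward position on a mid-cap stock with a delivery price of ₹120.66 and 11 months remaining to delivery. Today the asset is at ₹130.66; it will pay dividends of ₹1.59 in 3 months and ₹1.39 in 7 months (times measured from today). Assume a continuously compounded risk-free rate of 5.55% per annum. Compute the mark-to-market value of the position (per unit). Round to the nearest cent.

PV(remaining dividends) I = 1.59·e^(−0.0555·3/12) + 1.39·e^(−0.0555·7/12) = 2.9138
Current forward F = (S − I)·e^(rT) = (130.66 − 2.9138)·e^(0.0555·11/12) = 127.7462 × 1.052191 = 134.4134
Value (long) = (F − K)·e^(−rT) = (134.4134 − 120.66) × 0.950397 = 13.0712
Short position value = −(long value) = -₹13.07

-₹13.07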